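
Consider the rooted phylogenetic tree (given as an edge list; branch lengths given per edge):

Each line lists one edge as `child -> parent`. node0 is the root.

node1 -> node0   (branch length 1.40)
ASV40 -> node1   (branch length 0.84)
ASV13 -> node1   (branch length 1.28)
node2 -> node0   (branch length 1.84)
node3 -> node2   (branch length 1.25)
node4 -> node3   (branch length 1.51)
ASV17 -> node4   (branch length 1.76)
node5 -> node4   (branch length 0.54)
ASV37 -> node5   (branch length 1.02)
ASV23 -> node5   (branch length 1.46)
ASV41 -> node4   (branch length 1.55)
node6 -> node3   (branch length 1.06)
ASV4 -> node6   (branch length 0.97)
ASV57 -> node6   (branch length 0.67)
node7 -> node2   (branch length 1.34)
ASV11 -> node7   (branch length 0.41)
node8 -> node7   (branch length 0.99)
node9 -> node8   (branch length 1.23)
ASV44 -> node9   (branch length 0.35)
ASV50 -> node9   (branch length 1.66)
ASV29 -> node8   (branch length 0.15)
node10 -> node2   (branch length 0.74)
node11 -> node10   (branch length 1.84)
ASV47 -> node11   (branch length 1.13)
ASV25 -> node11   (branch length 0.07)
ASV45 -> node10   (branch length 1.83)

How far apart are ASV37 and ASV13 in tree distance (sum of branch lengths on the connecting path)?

8.84

The path runs ASV37 → … → MRCA → … → ASV13; the MRCA is the root of the tree.
Branch lengths along that path: 1.02 + 0.54 + 1.51 + 1.25 + 1.84 + 1.40 + 1.28 = 8.84.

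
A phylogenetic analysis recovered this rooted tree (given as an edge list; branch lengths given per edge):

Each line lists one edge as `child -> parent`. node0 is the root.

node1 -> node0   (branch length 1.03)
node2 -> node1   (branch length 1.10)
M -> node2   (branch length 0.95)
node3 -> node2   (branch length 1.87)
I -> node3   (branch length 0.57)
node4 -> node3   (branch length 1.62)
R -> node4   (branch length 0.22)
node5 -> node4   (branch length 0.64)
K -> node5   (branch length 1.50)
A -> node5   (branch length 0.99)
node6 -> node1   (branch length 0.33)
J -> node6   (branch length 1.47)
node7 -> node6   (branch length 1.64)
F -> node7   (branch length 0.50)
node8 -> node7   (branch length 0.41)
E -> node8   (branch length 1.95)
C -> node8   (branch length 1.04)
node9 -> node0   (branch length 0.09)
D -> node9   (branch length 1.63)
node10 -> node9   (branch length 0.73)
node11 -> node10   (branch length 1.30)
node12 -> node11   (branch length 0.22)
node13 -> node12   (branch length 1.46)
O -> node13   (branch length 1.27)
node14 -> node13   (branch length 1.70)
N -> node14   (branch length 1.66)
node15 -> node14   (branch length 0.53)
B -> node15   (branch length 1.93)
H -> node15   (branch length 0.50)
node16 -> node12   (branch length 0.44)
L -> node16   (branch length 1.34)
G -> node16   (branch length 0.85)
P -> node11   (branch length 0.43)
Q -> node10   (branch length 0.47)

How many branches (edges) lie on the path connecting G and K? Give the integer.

12

The MRCA of G and K is the root of the tree.
From G up to that node: 6 branches. From K up to the same node: 6 branches. Total: 6 + 6 = 12.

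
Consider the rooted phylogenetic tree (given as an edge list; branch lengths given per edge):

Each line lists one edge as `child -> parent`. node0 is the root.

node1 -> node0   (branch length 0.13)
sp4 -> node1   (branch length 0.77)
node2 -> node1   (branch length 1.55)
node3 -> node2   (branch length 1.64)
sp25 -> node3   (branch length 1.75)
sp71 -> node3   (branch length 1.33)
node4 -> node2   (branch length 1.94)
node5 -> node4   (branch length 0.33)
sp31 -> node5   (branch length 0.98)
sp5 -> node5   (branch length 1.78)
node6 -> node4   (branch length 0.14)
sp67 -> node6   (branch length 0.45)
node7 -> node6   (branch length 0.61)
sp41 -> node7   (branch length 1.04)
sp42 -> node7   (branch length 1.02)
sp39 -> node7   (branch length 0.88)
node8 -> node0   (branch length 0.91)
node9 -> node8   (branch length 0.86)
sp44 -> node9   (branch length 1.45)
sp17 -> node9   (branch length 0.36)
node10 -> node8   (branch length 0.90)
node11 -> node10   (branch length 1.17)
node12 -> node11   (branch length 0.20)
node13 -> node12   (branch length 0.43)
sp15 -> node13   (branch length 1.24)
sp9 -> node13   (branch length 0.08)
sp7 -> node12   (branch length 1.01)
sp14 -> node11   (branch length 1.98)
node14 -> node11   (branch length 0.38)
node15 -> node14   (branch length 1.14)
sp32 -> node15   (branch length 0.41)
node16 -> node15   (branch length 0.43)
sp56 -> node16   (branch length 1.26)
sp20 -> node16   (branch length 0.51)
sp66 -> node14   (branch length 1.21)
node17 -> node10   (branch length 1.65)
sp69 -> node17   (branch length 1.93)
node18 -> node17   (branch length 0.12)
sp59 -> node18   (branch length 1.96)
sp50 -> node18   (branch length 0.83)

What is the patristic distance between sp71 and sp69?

10.04

The path runs sp71 → … → MRCA → … → sp69; the MRCA is the root of the tree.
Branch lengths along that path: 1.33 + 1.64 + 1.55 + 0.13 + 0.91 + 0.90 + 1.65 + 1.93 = 10.04.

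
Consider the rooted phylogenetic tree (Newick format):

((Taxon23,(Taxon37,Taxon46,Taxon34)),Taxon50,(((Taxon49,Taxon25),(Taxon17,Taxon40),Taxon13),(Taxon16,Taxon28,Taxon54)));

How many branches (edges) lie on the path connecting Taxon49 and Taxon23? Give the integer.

The MRCA of Taxon49 and Taxon23 is the root of the tree.
From Taxon49 up to that node: 4 branches. From Taxon23 up to the same node: 2 branches. Total: 4 + 2 = 6.

6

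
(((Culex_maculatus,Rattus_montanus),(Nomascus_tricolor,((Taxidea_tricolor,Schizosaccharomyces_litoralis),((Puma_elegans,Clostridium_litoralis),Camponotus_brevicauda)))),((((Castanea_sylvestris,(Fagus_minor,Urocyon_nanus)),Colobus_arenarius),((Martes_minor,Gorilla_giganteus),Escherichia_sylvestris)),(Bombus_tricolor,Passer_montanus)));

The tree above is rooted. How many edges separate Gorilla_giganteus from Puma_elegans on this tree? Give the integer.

The MRCA of Gorilla_giganteus and Puma_elegans is the root of the tree.
From Gorilla_giganteus up to that node: 5 branches. From Puma_elegans up to the same node: 6 branches. Total: 5 + 6 = 11.

11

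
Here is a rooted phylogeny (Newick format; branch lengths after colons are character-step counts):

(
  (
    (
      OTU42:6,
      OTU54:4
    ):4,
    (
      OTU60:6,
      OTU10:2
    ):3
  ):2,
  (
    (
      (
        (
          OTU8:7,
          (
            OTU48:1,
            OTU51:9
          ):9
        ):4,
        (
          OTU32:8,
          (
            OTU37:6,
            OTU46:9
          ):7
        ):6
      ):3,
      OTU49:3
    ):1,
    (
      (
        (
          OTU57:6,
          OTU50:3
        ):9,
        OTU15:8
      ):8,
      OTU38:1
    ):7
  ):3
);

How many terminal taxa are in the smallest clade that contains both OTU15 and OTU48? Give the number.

11

The MRCA of OTU15 and OTU48 is the node subtending ((((OTU8,(OTU48,OTU51)),(OTU32,(OTU37,OTU46))),OTU49),(((OTU57,OTU50),OTU15),OTU38)).
That clade contains 11 terminal taxa: OTU15, OTU32, OTU37, OTU38, OTU46, OTU48, OTU49, OTU50, OTU51, OTU57, OTU8.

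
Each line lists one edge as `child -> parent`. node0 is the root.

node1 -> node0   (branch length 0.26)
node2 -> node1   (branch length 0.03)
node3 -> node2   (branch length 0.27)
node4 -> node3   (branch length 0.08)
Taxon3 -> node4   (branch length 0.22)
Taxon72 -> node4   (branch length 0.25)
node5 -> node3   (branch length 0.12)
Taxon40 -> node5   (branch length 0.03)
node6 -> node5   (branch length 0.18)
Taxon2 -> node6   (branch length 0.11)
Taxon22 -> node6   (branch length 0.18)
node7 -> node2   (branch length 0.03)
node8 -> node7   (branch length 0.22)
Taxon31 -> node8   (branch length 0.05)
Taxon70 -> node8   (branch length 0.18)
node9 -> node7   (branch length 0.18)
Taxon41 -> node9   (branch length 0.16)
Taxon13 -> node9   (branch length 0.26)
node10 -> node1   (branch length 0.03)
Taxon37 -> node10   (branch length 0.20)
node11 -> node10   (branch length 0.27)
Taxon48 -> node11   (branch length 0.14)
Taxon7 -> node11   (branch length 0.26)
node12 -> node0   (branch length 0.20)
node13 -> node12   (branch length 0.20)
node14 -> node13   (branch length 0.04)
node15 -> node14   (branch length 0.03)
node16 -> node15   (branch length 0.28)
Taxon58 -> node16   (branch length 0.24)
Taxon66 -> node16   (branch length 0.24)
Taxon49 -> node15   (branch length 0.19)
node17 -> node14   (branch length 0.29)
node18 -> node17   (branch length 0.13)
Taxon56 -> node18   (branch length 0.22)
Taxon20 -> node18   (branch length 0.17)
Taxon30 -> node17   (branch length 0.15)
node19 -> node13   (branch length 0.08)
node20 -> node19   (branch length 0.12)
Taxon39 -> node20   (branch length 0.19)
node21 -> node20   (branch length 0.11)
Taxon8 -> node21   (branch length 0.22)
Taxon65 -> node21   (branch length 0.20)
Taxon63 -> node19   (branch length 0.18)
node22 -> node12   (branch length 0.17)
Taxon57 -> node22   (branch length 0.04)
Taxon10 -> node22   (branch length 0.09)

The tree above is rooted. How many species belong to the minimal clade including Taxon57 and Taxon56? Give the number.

12

The MRCA of Taxon57 and Taxon56 is the node subtending (((((Taxon58,Taxon66),Taxon49),((Taxon56,Taxon20),Taxon30)),((Taxon39,(Taxon8,Taxon65)),Taxon63)),(Taxon57,Taxon10)).
That clade contains 12 terminal taxa: Taxon10, Taxon20, Taxon30, Taxon39, Taxon49, Taxon56, Taxon57, Taxon58, Taxon63, Taxon65, Taxon66, Taxon8.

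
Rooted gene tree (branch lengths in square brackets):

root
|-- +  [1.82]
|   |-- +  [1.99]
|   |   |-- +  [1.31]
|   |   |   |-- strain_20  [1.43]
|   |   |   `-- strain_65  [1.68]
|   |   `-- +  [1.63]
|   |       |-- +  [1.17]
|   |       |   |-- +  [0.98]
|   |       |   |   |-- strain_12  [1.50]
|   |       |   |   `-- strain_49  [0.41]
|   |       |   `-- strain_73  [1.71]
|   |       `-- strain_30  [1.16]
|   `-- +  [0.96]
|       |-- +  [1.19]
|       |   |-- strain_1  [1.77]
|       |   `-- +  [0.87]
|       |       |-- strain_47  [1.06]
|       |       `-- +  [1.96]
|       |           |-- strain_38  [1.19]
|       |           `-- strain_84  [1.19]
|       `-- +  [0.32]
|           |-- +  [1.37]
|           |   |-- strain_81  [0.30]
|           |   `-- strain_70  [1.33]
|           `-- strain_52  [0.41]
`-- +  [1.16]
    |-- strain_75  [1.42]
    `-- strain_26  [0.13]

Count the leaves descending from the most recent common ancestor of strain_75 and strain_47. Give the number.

The MRCA of strain_75 and strain_47 is the root, so the clade is the entire tree.
That clade contains 15 terminal taxa: strain_1, strain_12, strain_20, strain_26, strain_30, strain_38, strain_47, strain_49, strain_52, strain_65, strain_70, strain_73, strain_75, strain_81, strain_84.

15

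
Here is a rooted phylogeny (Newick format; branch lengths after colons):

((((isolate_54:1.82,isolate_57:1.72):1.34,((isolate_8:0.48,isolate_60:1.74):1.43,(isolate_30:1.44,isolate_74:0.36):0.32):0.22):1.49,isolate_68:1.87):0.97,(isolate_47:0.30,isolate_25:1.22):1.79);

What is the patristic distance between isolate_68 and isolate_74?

The path runs isolate_68 → … → MRCA → … → isolate_74; the MRCA is the node subtending (((isolate_54,isolate_57),((isolate_8,isolate_60),(isolate_30,isolate_74))),isolate_68).
Branch lengths along that path: 1.87 + 1.49 + 0.22 + 0.32 + 0.36 = 4.26.

4.26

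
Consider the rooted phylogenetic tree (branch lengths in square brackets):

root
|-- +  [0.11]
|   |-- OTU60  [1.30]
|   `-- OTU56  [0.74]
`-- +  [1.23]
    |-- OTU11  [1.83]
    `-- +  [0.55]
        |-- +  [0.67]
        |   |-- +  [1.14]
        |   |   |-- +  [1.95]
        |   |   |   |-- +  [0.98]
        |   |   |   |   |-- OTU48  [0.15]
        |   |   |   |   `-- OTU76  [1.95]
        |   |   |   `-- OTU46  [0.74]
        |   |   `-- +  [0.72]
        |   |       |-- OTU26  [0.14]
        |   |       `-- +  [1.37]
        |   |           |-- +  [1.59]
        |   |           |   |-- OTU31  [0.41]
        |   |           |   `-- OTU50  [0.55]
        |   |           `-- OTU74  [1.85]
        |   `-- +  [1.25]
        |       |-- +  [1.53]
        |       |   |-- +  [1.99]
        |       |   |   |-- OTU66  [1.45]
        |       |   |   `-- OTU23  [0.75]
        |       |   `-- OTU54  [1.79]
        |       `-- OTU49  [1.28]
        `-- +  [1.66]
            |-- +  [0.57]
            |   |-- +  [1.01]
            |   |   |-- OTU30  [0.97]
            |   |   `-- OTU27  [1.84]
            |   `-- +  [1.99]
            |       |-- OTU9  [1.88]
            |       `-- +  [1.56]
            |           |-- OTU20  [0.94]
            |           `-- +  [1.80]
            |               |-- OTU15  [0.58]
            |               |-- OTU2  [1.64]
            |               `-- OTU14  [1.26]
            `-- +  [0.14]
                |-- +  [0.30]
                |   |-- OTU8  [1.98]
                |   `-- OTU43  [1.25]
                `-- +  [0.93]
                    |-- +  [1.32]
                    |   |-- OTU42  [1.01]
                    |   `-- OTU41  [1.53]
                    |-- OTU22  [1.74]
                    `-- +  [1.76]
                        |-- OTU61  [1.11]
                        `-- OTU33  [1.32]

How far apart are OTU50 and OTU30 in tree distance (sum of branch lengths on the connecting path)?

10.25

The path runs OTU50 → … → MRCA → … → OTU30; the MRCA is the node subtending (((((OTU48,OTU76),OTU46),(OTU26,((OTU31,OTU50),OTU74))),(((OTU66,OTU23),OTU54),OTU49)),(((OTU30,OTU27),(OTU9,(OTU20,(OTU15,OTU2,OTU14)))),((OTU8,OTU43),((OTU42,OTU41),OTU22,(OTU61,OTU33))))).
Branch lengths along that path: 0.55 + 1.59 + 1.37 + 0.72 + 1.14 + 0.67 + 1.66 + 0.57 + 1.01 + 0.97 = 10.25.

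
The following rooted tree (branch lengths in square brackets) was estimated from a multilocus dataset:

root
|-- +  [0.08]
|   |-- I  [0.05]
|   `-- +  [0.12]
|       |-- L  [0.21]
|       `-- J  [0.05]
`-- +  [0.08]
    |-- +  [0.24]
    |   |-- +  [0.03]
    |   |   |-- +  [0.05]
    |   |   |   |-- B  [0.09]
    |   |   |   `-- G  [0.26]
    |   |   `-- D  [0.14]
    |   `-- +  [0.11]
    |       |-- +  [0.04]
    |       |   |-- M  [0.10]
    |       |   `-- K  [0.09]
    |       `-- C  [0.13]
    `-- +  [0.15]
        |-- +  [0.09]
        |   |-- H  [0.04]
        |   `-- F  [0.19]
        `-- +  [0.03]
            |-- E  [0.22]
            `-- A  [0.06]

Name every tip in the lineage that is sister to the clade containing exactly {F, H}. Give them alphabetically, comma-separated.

A, E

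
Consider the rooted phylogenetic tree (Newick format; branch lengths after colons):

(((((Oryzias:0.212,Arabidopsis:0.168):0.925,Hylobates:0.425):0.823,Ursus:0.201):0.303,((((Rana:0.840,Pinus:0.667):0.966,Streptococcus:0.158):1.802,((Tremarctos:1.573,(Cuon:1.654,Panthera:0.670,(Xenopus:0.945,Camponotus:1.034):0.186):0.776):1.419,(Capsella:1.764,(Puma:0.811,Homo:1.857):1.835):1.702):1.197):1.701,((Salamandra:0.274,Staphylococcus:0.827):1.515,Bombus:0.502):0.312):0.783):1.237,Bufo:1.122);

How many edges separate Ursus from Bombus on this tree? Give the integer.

The MRCA of Ursus and Bombus is the node subtending ((((Oryzias,Arabidopsis),Hylobates),Ursus),((((Rana,Pinus),Streptococcus),((Tremarctos,(Cuon,Panthera,(Xenopus,Camponotus))),(Capsella,(Puma,Homo)))),((Salamandra,Staphylococcus),Bombus))).
From Ursus up to that node: 2 branches. From Bombus up to the same node: 3 branches. Total: 2 + 3 = 5.

5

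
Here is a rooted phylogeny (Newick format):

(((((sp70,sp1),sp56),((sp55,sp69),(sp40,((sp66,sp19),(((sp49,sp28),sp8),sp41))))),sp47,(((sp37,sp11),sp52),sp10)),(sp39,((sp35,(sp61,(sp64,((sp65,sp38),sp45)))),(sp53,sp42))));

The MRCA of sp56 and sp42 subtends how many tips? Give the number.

The MRCA of sp56 and sp42 is the root, so the clade is the entire tree.
That clade contains 26 terminal taxa: sp1, sp10, sp11, sp19, sp28, sp35, sp37, sp38, sp39, sp40, sp41, sp42, sp45, sp47, sp49, sp52, sp53, sp55, sp56, sp61, sp64, sp65, sp66, sp69, sp70, sp8.

26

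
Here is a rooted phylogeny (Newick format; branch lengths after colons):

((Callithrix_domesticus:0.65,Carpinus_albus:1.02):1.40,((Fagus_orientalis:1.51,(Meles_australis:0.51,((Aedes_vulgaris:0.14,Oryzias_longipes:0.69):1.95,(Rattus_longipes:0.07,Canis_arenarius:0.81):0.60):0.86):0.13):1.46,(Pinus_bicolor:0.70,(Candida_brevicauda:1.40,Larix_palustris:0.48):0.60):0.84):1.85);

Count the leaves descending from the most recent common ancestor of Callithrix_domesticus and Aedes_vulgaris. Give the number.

The MRCA of Callithrix_domesticus and Aedes_vulgaris is the root, so the clade is the entire tree.
That clade contains 11 terminal taxa: Aedes_vulgaris, Callithrix_domesticus, Candida_brevicauda, Canis_arenarius, Carpinus_albus, Fagus_orientalis, Larix_palustris, Meles_australis, Oryzias_longipes, Pinus_bicolor, Rattus_longipes.

11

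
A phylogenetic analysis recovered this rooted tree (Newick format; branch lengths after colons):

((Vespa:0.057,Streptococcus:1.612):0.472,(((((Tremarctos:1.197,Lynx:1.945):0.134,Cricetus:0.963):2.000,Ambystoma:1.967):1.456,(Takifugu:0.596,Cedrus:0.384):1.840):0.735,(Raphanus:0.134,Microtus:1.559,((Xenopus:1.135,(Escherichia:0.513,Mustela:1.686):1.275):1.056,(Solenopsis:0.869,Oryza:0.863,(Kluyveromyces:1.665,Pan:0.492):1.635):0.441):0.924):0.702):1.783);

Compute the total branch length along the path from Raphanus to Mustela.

The path runs Raphanus → … → MRCA → … → Mustela; the MRCA is the node subtending (Raphanus,Microtus,((Xenopus,(Escherichia,Mustela)),(Solenopsis,Oryza,(Kluyveromyces,Pan)))).
Branch lengths along that path: 0.134 + 0.924 + 1.056 + 1.275 + 1.686 = 5.075.

5.075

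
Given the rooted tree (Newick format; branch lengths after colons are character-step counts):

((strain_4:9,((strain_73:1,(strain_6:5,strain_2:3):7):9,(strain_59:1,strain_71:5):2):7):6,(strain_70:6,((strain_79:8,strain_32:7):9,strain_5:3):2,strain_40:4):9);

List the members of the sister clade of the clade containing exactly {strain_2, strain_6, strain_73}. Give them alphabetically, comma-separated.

strain_59, strain_71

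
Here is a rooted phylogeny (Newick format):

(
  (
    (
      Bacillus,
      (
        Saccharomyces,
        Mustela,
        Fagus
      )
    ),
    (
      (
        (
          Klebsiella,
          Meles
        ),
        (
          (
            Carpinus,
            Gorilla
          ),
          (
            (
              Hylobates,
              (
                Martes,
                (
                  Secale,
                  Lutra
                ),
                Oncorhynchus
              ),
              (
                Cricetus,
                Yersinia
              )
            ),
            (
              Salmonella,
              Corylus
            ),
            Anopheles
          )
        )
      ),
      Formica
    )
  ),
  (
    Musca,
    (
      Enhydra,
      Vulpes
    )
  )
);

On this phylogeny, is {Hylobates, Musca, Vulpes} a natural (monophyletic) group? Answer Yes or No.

No

The MRCA of the listed taxa is the root, so the smallest clade containing them is the whole tree.
That clade also contains Anopheles, Bacillus, Carpinus, Corylus, Cricetus, Enhydra, Fagus, Formica, Gorilla, Klebsiella, Lutra, Martes, Meles, Mustela, Oncorhynchus, Saccharomyces, Salmonella, Secale, Yersinia, which are not in the proposed group, so the group is not monophyletic.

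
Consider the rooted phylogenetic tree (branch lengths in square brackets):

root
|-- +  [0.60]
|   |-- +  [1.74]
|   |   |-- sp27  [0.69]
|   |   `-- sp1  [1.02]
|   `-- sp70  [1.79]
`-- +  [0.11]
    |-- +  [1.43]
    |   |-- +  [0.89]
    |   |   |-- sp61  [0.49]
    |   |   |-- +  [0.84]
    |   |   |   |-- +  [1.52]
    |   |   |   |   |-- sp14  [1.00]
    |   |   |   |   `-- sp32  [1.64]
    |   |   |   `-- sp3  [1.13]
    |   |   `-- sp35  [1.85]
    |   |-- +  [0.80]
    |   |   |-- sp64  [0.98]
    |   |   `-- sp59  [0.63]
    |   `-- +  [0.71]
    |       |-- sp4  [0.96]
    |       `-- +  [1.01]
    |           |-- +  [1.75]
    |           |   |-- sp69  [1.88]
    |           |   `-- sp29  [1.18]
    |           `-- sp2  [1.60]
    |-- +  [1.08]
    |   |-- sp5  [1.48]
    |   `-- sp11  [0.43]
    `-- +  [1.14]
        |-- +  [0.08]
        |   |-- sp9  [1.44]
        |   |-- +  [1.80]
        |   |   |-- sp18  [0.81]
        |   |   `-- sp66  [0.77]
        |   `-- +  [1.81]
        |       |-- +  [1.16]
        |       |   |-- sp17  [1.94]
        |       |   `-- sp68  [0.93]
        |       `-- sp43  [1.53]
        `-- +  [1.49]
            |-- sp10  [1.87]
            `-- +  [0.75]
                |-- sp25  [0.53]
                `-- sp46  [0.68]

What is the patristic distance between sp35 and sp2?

The path runs sp35 → … → MRCA → … → sp2; the MRCA is the node subtending ((sp61,((sp14,sp32),sp3),sp35),(sp64,sp59),(sp4,((sp69,sp29),sp2))).
Branch lengths along that path: 1.85 + 0.89 + 0.71 + 1.01 + 1.60 = 6.06.

6.06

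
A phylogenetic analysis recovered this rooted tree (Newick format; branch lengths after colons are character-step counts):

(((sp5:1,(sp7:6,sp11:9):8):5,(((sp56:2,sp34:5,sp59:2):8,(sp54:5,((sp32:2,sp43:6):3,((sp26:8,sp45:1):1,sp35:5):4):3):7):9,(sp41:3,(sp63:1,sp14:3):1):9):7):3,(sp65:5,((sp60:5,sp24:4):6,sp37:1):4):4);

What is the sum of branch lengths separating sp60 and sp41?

41

The path runs sp60 → … → MRCA → … → sp41; the MRCA is the root of the tree.
Branch lengths along that path: 5 + 6 + 4 + 4 + 3 + 7 + 9 + 3 = 41.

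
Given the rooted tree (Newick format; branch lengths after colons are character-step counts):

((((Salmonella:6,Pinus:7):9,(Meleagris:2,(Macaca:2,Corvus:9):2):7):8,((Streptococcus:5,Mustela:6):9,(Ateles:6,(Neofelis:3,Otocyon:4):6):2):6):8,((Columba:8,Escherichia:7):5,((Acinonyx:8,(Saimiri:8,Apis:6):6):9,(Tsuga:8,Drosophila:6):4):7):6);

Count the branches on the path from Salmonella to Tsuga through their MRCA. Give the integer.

The MRCA of Salmonella and Tsuga is the root of the tree.
From Salmonella up to that node: 4 branches. From Tsuga up to the same node: 4 branches. Total: 4 + 4 = 8.

8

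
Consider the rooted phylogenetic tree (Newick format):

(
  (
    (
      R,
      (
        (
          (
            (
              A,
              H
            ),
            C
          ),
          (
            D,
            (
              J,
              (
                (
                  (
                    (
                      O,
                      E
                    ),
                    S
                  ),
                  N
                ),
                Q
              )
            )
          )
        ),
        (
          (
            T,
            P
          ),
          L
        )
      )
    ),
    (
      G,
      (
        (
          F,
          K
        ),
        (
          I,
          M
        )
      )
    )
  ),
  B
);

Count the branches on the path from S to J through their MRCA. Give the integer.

5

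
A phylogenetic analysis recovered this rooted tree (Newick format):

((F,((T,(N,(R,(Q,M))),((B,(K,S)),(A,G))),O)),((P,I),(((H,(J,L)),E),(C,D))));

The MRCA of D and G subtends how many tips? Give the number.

The MRCA of D and G is the root, so the clade is the entire tree.
That clade contains 20 terminal taxa: A, B, C, D, E, F, G, H, I, J, K, L, M, N, O, P, Q, R, S, T.

20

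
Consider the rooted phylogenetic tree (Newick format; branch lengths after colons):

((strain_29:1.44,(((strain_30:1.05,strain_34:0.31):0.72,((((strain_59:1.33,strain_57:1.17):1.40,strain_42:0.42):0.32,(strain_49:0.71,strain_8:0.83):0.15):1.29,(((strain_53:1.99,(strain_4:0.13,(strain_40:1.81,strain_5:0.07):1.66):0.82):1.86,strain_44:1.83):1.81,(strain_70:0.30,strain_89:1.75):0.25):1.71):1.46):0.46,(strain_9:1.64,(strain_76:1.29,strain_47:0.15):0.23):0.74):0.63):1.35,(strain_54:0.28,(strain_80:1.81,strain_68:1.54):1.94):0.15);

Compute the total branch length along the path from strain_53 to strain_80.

15.17

The path runs strain_53 → … → MRCA → … → strain_80; the MRCA is the root of the tree.
Branch lengths along that path: 1.99 + 1.86 + 1.81 + 1.71 + 1.46 + 0.46 + 0.63 + 1.35 + 0.15 + 1.94 + 1.81 = 15.17.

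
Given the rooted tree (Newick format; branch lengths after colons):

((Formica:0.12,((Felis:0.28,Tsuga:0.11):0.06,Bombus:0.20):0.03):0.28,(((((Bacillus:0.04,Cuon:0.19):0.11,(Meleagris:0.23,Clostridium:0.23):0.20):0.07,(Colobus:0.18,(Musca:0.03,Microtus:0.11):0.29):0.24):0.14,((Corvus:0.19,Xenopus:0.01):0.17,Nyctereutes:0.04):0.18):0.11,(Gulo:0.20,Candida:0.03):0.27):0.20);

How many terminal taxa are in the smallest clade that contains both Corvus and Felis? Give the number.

The MRCA of Corvus and Felis is the root, so the clade is the entire tree.
That clade contains 16 terminal taxa: Bacillus, Bombus, Candida, Clostridium, Colobus, Corvus, Cuon, Felis, Formica, Gulo, Meleagris, Microtus, Musca, Nyctereutes, Tsuga, Xenopus.

16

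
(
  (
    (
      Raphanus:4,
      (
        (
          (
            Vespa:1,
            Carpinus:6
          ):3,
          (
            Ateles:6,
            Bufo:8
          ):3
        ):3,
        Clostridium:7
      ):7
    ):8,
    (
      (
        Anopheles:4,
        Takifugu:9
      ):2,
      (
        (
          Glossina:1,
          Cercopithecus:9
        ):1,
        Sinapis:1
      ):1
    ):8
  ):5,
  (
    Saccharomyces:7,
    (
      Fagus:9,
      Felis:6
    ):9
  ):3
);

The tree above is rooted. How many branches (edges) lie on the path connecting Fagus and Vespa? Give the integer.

The MRCA of Fagus and Vespa is the root of the tree.
From Fagus up to that node: 3 branches. From Vespa up to the same node: 6 branches. Total: 3 + 6 = 9.

9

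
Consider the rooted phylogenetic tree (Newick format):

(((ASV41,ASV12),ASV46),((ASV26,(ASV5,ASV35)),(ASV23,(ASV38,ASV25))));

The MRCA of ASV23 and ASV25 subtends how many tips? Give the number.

The MRCA of ASV23 and ASV25 is the node subtending (ASV23,(ASV38,ASV25)).
That clade contains 3 terminal taxa: ASV23, ASV25, ASV38.

3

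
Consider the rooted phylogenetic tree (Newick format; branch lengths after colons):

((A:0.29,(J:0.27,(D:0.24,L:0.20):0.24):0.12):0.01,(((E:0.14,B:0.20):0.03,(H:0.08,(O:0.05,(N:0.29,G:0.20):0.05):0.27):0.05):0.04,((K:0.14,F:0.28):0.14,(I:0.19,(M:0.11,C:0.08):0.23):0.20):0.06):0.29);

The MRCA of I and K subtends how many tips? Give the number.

5

The MRCA of I and K is the node subtending ((K,F),(I,(M,C))).
That clade contains 5 terminal taxa: C, F, I, K, M.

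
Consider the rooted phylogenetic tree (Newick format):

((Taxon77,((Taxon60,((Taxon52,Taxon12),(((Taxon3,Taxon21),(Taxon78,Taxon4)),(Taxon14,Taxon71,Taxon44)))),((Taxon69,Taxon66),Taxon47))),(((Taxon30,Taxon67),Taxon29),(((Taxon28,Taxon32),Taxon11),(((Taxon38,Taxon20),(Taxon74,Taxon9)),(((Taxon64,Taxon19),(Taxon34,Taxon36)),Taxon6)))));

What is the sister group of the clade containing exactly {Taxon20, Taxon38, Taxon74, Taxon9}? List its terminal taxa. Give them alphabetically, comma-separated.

The clade containing exactly {Taxon20, Taxon38, Taxon74, Taxon9} attaches to the tree at the node subtending (((Taxon38,Taxon20),(Taxon74,Taxon9)),(((Taxon64,Taxon19),(Taxon34,Taxon36)),Taxon6)).
The other lineage descending from that same node — the sister group — is (((Taxon64,Taxon19),(Taxon34,Taxon36)),Taxon6); its 5 tips in alphabetical order are the answer.

Taxon19, Taxon34, Taxon36, Taxon6, Taxon64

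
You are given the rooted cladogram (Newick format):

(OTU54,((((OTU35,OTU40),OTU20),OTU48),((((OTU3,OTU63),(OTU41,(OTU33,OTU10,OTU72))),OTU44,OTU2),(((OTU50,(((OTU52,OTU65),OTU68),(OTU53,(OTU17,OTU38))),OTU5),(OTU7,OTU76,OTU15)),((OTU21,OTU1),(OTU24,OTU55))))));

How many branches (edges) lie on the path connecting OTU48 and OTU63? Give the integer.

7

The MRCA of OTU48 and OTU63 is the node subtending ((((OTU35,OTU40),OTU20),OTU48),((((OTU3,OTU63),(OTU41,(OTU33,OTU10,OTU72))),OTU44,OTU2),(((OTU50,(((OTU52,OTU65),OTU68),(OTU53,(OTU17,OTU38))),OTU5),(OTU7,OTU76,OTU15)),((OTU21,OTU1),(OTU24,OTU55))))).
From OTU48 up to that node: 2 branches. From OTU63 up to the same node: 5 branches. Total: 2 + 5 = 7.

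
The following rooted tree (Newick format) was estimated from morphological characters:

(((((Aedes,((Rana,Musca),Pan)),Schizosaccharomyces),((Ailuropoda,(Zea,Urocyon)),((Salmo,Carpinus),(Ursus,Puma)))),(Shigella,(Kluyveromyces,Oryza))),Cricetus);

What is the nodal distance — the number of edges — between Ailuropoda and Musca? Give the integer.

8

The MRCA of Ailuropoda and Musca is the node subtending (((Aedes,((Rana,Musca),Pan)),Schizosaccharomyces),((Ailuropoda,(Zea,Urocyon)),((Salmo,Carpinus),(Ursus,Puma)))).
From Ailuropoda up to that node: 3 branches. From Musca up to the same node: 5 branches. Total: 3 + 5 = 8.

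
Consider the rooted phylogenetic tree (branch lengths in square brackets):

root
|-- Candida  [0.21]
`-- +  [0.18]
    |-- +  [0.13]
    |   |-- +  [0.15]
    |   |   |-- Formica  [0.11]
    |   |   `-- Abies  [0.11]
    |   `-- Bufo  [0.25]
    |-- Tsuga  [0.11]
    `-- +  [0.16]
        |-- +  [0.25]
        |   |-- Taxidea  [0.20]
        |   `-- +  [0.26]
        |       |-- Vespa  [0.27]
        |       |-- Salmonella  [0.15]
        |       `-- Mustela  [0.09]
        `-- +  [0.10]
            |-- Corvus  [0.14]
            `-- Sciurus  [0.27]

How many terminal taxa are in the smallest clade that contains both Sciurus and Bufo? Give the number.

10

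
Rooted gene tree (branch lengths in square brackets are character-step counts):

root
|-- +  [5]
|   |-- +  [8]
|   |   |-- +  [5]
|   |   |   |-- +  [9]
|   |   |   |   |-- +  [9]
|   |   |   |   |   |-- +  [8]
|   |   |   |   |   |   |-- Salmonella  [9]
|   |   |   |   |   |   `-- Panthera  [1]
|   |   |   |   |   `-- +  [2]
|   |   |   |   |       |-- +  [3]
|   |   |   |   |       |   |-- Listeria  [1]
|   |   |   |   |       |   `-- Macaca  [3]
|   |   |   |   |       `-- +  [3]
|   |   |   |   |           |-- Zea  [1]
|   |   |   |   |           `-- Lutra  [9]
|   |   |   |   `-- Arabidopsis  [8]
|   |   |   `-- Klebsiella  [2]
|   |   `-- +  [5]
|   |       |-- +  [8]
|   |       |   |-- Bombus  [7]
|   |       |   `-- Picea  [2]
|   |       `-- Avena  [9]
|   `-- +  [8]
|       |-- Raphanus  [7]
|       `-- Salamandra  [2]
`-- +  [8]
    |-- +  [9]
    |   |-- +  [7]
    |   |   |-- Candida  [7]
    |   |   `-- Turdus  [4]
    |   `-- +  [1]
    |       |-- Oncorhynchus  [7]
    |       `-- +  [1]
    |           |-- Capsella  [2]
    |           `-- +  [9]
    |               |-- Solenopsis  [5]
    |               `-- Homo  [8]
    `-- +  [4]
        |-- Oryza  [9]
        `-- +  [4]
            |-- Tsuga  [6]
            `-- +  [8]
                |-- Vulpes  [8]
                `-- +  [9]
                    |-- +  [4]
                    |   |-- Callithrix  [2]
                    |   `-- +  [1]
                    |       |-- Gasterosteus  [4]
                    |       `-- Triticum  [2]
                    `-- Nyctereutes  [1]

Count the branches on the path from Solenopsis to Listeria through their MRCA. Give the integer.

The MRCA of Solenopsis and Listeria is the root of the tree.
From Solenopsis up to that node: 6 branches. From Listeria up to the same node: 8 branches. Total: 6 + 8 = 14.

14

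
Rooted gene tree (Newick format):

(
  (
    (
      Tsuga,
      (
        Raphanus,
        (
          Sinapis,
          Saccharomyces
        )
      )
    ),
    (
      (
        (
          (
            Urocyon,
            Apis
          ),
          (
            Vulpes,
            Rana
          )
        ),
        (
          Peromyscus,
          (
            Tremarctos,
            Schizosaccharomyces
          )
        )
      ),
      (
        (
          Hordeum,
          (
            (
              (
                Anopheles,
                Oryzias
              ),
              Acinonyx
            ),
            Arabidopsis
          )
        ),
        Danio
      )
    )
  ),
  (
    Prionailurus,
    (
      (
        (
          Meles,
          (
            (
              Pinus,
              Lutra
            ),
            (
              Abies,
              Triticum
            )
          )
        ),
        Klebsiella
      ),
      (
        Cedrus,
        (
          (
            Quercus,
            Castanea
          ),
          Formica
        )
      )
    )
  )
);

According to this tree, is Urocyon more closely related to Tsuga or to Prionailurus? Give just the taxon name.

Tsuga

The MRCA of Urocyon and Tsuga subtends ((Tsuga,(Raphanus,(Sinapis,Saccharomyces))),((((Urocyon,Apis),(Vulpes,Rana)),(Peromyscus,(Tremarctos,Schizosaccharomyces))),((Hordeum,(((Anopheles,Oryzias),Acinonyx),Arabidopsis)),Danio))) (17 taxa).
The MRCA of Urocyon and Prionailurus is the root, subtending the entire tree (28 taxa).
The first is nested inside the second, so Urocyon shares a more recent common ancestor with Tsuga.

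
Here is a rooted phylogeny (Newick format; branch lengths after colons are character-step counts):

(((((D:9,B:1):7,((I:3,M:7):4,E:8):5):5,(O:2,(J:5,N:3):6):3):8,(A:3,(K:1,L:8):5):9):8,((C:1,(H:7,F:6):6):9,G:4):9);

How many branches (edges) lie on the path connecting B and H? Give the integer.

9

The MRCA of B and H is the root of the tree.
From B up to that node: 5 branches. From H up to the same node: 4 branches. Total: 5 + 4 = 9.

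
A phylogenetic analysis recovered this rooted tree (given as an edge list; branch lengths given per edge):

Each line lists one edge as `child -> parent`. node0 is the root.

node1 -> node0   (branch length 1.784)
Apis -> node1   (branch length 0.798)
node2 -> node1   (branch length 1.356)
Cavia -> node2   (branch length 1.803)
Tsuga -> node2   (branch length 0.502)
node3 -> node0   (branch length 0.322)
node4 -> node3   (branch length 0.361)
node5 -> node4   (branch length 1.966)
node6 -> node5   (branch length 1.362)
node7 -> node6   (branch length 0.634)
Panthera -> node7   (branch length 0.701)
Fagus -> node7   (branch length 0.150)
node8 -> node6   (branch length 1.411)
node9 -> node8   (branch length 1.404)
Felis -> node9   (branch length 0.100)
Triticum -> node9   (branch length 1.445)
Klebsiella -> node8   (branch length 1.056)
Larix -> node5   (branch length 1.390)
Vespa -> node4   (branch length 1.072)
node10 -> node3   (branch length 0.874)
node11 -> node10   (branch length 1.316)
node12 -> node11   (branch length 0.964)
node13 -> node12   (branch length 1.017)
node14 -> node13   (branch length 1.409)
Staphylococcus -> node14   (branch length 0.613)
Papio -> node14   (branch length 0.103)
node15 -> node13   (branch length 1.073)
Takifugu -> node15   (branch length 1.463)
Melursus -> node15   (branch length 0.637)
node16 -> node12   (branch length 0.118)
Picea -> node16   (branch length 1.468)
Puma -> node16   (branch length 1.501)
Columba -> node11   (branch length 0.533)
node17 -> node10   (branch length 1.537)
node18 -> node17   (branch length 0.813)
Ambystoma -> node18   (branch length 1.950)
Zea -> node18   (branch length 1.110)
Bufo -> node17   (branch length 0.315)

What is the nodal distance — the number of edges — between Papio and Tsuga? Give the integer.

10

The MRCA of Papio and Tsuga is the root of the tree.
From Papio up to that node: 7 branches. From Tsuga up to the same node: 3 branches. Total: 7 + 3 = 10.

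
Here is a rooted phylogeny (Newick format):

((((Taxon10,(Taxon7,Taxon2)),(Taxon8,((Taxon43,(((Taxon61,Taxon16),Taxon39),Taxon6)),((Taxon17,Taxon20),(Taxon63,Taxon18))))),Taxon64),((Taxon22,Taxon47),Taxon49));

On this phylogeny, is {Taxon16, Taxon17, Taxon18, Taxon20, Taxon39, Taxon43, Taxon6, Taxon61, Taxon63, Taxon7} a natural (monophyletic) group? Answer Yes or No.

No

The MRCA of the listed taxa subtends ((Taxon10,(Taxon7,Taxon2)),(Taxon8,((Taxon43,(((Taxon61,Taxon16),Taxon39),Taxon6)),((Taxon17,Taxon20),(Taxon63,Taxon18))))).
That clade also contains Taxon10, Taxon2, Taxon8, which are not in the proposed group, so the group is not monophyletic.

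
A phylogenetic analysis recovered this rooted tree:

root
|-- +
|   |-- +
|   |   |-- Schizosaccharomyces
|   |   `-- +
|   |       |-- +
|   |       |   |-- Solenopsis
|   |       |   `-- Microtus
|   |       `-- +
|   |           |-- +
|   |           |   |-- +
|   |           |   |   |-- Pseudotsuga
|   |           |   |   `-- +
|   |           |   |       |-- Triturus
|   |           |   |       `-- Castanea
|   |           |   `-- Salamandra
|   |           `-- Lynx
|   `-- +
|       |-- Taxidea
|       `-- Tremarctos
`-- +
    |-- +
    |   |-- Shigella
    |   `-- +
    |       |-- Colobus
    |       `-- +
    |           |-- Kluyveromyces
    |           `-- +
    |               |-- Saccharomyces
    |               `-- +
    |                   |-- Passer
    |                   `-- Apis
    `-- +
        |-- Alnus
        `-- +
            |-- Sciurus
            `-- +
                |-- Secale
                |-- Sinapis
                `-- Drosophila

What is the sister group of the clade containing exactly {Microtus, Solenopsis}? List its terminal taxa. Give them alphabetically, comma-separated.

Castanea, Lynx, Pseudotsuga, Salamandra, Triturus

The clade containing exactly {Microtus, Solenopsis} attaches to the tree at the node subtending ((Solenopsis,Microtus),(((Pseudotsuga,(Triturus,Castanea)),Salamandra),Lynx)).
The other lineage descending from that same node — the sister group — is (((Pseudotsuga,(Triturus,Castanea)),Salamandra),Lynx); its 5 tips in alphabetical order are the answer.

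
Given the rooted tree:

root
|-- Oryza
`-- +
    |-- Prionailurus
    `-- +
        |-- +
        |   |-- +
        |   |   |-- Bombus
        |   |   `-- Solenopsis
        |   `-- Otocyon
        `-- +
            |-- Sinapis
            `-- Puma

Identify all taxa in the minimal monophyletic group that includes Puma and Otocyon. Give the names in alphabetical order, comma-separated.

Bombus, Otocyon, Puma, Sinapis, Solenopsis

Tracing Puma: it sits inside (Sinapis,Puma).
Tracing Otocyon: it sits inside ((Bombus,Solenopsis),Otocyon).
The smallest clade enclosing both is (((Bombus,Solenopsis),Otocyon),(Sinapis,Puma)); the answer is its 5 terminal taxa in alphabetical order.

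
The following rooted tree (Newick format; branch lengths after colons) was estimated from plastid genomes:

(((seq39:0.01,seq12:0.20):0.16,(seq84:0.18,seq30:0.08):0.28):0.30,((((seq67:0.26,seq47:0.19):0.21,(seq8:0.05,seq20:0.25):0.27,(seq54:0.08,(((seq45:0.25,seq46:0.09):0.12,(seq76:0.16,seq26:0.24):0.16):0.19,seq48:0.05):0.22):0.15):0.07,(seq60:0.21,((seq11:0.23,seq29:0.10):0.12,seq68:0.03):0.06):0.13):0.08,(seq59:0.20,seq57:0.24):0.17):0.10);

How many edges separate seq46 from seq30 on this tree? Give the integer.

The MRCA of seq46 and seq30 is the root of the tree.
From seq46 up to that node: 8 branches. From seq30 up to the same node: 3 branches. Total: 8 + 3 = 11.

11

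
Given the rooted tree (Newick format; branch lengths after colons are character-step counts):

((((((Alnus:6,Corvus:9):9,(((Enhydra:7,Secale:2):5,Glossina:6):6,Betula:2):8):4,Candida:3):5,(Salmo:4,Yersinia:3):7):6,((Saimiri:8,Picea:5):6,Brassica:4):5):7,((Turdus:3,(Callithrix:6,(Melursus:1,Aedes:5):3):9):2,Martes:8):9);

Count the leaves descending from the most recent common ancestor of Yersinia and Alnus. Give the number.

9

The MRCA of Yersinia and Alnus is the node subtending ((((Alnus,Corvus),(((Enhydra,Secale),Glossina),Betula)),Candida),(Salmo,Yersinia)).
That clade contains 9 terminal taxa: Alnus, Betula, Candida, Corvus, Enhydra, Glossina, Salmo, Secale, Yersinia.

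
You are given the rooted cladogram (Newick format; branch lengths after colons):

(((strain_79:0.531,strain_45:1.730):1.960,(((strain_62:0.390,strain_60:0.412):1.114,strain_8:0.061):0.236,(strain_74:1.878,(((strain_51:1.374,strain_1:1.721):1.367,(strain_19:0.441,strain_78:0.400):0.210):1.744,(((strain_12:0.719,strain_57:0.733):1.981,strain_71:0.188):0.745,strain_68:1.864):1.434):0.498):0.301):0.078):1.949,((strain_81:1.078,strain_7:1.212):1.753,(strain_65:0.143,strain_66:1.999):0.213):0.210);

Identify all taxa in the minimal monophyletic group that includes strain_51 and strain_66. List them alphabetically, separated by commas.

Tracing strain_51: it sits inside (strain_51,strain_1).
Tracing strain_66: it sits inside (strain_65,strain_66).
The smallest clade enclosing both is the whole tree (their MRCA is the root), so the answer is all 18 tips in alphabetical order.

strain_1, strain_12, strain_19, strain_45, strain_51, strain_57, strain_60, strain_62, strain_65, strain_66, strain_68, strain_7, strain_71, strain_74, strain_78, strain_79, strain_8, strain_81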